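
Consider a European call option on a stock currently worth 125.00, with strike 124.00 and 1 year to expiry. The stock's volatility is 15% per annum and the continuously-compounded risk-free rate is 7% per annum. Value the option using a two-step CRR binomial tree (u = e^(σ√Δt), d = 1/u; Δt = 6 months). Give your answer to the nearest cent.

12.13

CRR parameters: u = e^(σ√Δt) = e^(0.15·√0.5) = 1.1119, d = 1/u = 0.8994
Per-period rate: rΔt = 0.07·0.5 = 0.035, so R = e^0.035 = 1.0356
Risk-neutral probability p = (e^0.035 − 0.8994)/(1.1119 − 0.8994) = 0.1363/0.2125 = 0.6411
Terminal stock prices: S_uu = 154.5, S_ud = 125, S_dd = 101.1
Terminal payoffs (S − K): max(30.54, 0) = 30.54, max(1, 0) = 1, max(-22.89, 0) = 0
Node u (S = 139): V_u = e^(−0.035)·[0.6411·30.5389 + 0.3589·1.0000] = 19.2518
Node d (S = 112.4): V_d = e^(−0.035)·[0.6411·1.0000 + 0.3589·0.0000] = 0.6191
Node 0 (S = 125): V_0 = e^(−0.035)·[0.6411·19.2518 + 0.3589·0.6191] = 12.1325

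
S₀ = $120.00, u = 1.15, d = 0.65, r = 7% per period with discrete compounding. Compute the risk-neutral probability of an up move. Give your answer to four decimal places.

Risk-neutral probability p = (1 + 0.07 − 0.65)/(1.15 − 0.65) = 0.4200/0.5000 = 0.8400

p = 0.8400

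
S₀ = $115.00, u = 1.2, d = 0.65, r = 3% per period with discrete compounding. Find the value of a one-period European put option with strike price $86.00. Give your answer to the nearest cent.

Risk-neutral probability p = (1 + 0.03 − 0.65)/(1.2 − 0.65) = 0.3800/0.5500 = 0.6909
Terminal stock prices: S_u = 138, S_d = 74.75
Terminal payoffs (K − S): max(-52, 0) = 0, max(11.25, 0) = 11.25
Node 0 (S = 115): V_0 = 1/1.03·[0.6909·0.0000 + 0.3091·11.2500] = 3.3760

$3.38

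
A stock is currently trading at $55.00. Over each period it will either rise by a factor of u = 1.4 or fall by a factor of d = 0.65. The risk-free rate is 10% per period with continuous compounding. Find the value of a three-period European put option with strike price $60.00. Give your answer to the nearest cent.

$7.75

Risk-neutral probability p = (e^0.1 − 0.65)/(1.4 − 0.65) = 0.4552/0.7500 = 0.6069
Terminal stock prices: S_uuu = 150.9, S_uud = 70.07, S_udd = 32.53, S_ddd = 15.1
Terminal payoffs (K − S): max(-90.92, 0) = 0, max(-10.07, 0) = 0, max(27.47, 0) = 27.47, max(44.9, 0) = 44.9
Node uu (S = 107.8): V_uu = e^(−0.1)·[0.6069·0.0000 + 0.3931·0.0000] = 0.0000
Node ud (S = 50.05): V_ud = e^(−0.1)·[0.6069·0.0000 + 0.3931·27.4675] = 9.7701
Node dd (S = 23.24): V_dd = e^(−0.1)·[0.6069·27.4675 + 0.3931·44.8956] = 31.0527
Node u (S = 77): V_u = e^(−0.1)·[0.6069·0.0000 + 0.3931·9.7701] = 3.4752
Node d (S = 35.75): V_d = e^(−0.1)·[0.6069·9.7701 + 0.3931·31.0527] = 16.4105
Node 0 (S = 55): V_0 = e^(−0.1)·[0.6069·3.4752 + 0.3931·16.4105] = 7.7455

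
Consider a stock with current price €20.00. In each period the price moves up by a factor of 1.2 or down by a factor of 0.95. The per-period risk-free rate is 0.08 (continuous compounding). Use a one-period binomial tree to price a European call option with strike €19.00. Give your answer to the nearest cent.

€2.46

Risk-neutral probability p = (e^0.08 − 0.95)/(1.2 − 0.95) = 0.1333/0.2500 = 0.5331
Terminal stock prices: S_u = 24, S_d = 19
Terminal payoffs (S − K): max(5, 0) = 5, max(0, 0) = 0
Node 0 (S = 20): V_0 = e^(−0.08)·[0.5331·5.0000 + 0.4669·0.0000] = 2.4608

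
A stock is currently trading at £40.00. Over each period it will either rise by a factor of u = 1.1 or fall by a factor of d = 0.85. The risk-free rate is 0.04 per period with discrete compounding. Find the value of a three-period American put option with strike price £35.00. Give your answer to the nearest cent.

Risk-neutral probability p = (1 + 0.04 − 0.85)/(1.1 − 0.85) = 0.1900/0.2500 = 0.7600
Terminal stock prices: S_uuu = 53.24, S_uud = 41.14, S_udd = 31.79, S_ddd = 24.56
Terminal payoffs (K − S): max(-18.24, 0) = 0, max(-6.14, 0) = 0, max(3.21, 0) = 3.21, max(10.44, 0) = 10.44
Node uu (S = 48.4): continuation = 1/1.04·[0.7600·0.0000 + 0.2400·0.0000] = 0.0000; exercise value = 0.0000 ≤ continuation, so V_uu = 0.0000
Node ud (S = 37.4): continuation = 1/1.04·[0.7600·0.0000 + 0.2400·3.2100] = 0.7408; exercise value = 0.0000 ≤ continuation, so V_ud = 0.7408
Node dd (S = 28.9): continuation = 1/1.04·[0.7600·3.2100 + 0.2400·10.4350] = 4.7538; exercise value = 6.1000 > continuation, so V_dd = 6.1000 (exercise)
Node u (S = 44): continuation = 1/1.04·[0.7600·0.0000 + 0.2400·0.7408] = 0.1709; exercise value = 0.0000 ≤ continuation, so V_u = 0.1709
Node d (S = 34): continuation = 1/1.04·[0.7600·0.7408 + 0.2400·6.1000] = 1.9490; exercise value = 1.0000 ≤ continuation, so V_d = 1.9490
Node 0 (S = 40): continuation = 1/1.04·[0.7600·0.1709 + 0.2400·1.9490] = 0.5747; exercise value = 0.0000 ≤ continuation, so V_0 = 0.5747

£0.57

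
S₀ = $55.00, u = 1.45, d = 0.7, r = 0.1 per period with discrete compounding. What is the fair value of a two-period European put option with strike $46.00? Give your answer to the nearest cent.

$3.43

Risk-neutral probability p = (1 + 0.1 − 0.7)/(1.45 − 0.7) = 0.4000/0.7500 = 0.5333
Terminal stock prices: S_uu = 115.6, S_ud = 55.82, S_dd = 26.95
Terminal payoffs (K − S): max(-69.64, 0) = 0, max(-9.825, 0) = 0, max(19.05, 0) = 19.05
Node u (S = 79.75): V_u = 1/1.1·[0.5333·0.0000 + 0.4667·0.0000] = 0.0000
Node d (S = 38.5): V_d = 1/1.1·[0.5333·0.0000 + 0.4667·19.0500] = 8.0818
Node 0 (S = 55): V_0 = 1/1.1·[0.5333·0.0000 + 0.4667·8.0818] = 3.4287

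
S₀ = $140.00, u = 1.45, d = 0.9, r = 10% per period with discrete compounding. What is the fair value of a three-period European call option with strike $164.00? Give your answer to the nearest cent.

$28.78

Risk-neutral probability p = (1 + 0.1 − 0.9)/(1.45 − 0.9) = 0.2000/0.5500 = 0.3636
Terminal stock prices: S_uuu = 426.8, S_uud = 264.9, S_udd = 164.4, S_ddd = 102.1
Terminal payoffs (S − K): max(262.8, 0) = 262.8, max(100.9, 0) = 100.9, max(0.43, 0) = 0.43, max(-61.94, 0) = 0
Node uu (S = 294.4): V_uu = 1/1.1·[0.3636·262.8075 + 0.6364·100.9150] = 145.2591
Node ud (S = 182.7): V_ud = 1/1.1·[0.3636·100.9150 + 0.6364·0.4300] = 33.6091
Node dd (S = 113.4): V_dd = 1/1.1·[0.3636·0.4300 + 0.6364·0.0000] = 0.1421
Node u (S = 203): V_u = 1/1.1·[0.3636·145.2591 + 0.6364·33.6091] = 67.4628
Node d (S = 126): V_d = 1/1.1·[0.3636·33.6091 + 0.6364·0.1421] = 11.1927
Node 0 (S = 140): V_0 = 1/1.1·[0.3636·67.4628 + 0.6364·11.1927] = 28.7769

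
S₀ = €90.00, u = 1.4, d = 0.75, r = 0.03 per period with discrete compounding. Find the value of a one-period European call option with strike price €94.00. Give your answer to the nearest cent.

Risk-neutral probability p = (1 + 0.03 − 0.75)/(1.4 − 0.75) = 0.2800/0.6500 = 0.4308
Terminal stock prices: S_u = 126, S_d = 67.5
Terminal payoffs (S − K): max(32, 0) = 32, max(-26.5, 0) = 0
Node 0 (S = 90): V_0 = 1/1.03·[0.4308·32.0000 + 0.5692·0.0000] = 13.3831

€13.38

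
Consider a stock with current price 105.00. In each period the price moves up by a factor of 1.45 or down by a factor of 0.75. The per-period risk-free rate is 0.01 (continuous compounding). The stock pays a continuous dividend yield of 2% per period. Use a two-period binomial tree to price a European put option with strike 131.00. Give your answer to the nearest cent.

37.87

Per-period risk-free factor R = e^0.01 = 1.0101; dividend-adjusted growth = e^(0.01−0.02) = 0.9900.
Risk-neutral probability p = (0.9900 − 0.75)/(1.45 − 0.75) = 0.2400/0.7000 = 0.3429
Terminal stock prices: S_uu = 220.8, S_ud = 114.2, S_dd = 59.06
Terminal payoffs (K − S): max(-89.76, 0) = 0, max(16.81, 0) = 16.81, max(71.94, 0) = 71.94
Node u (S = 152.2): V_u = e^(−0.01)·[0.3429·0.0000 + 0.6571·16.8125] = 10.9371
Node d (S = 78.75): V_d = e^(−0.01)·[0.3429·16.8125 + 0.6571·71.9375] = 52.5059
Node 0 (S = 105): V_0 = e^(−0.01)·[0.3429·10.9371 + 0.6571·52.5059] = 37.8702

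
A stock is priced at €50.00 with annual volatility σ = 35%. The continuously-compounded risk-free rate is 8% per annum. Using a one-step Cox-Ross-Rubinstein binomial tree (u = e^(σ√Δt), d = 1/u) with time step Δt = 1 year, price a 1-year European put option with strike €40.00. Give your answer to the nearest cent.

CRR parameters: u = e^(σ√Δt) = e^(0.35·√1) = 1.4191, d = 1/u = 0.7047
Per-period rate: rΔt = 0.08·1 = 0.08, so R = e^0.08 = 1.0833
Risk-neutral probability p = (e^0.08 − 0.7047)/(1.4191 − 0.7047) = 0.3786/0.7144 = 0.5300
Terminal stock prices: S_u = 70.95, S_d = 35.23
Terminal payoffs (K − S): max(-30.95, 0) = 0, max(4.766, 0) = 4.766
Node 0 (S = 50): V_0 = e^(−0.08)·[0.5300·0.0000 + 0.4700·4.7656] = 2.0678

€2.07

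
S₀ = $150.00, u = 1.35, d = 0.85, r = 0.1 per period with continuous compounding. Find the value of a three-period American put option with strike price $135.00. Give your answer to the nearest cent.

Risk-neutral probability p = (e^0.1 − 0.85)/(1.35 − 0.85) = 0.2552/0.5000 = 0.5103
Terminal stock prices: S_uuu = 369.1, S_uud = 232.4, S_udd = 146.3, S_ddd = 92.12
Terminal payoffs (K − S): max(-234.1, 0) = 0, max(-97.37, 0) = 0, max(-11.31, 0) = 0, max(42.88, 0) = 42.88
Node uu (S = 273.4): continuation = e^(−0.1)·[0.5103·0.0000 + 0.4897·0.0000] = 0.0000; exercise value = 0.0000 ≤ continuation, so V_uu = 0.0000
Node ud (S = 172.1): continuation = e^(−0.1)·[0.5103·0.0000 + 0.4897·0.0000] = 0.0000; exercise value = 0.0000 ≤ continuation, so V_ud = 0.0000
Node dd (S = 108.4): continuation = e^(−0.1)·[0.5103·0.0000 + 0.4897·42.8813] = 18.9990; exercise value = 26.6250 > continuation, so V_dd = 26.6250 (exercise)
Node u (S = 202.5): continuation = e^(−0.1)·[0.5103·0.0000 + 0.4897·0.0000] = 0.0000; exercise value = 0.0000 ≤ continuation, so V_u = 0.0000
Node d (S = 127.5): continuation = e^(−0.1)·[0.5103·0.0000 + 0.4897·26.6250] = 11.7965; exercise value = 7.5000 ≤ continuation, so V_d = 11.7965
Node 0 (S = 150): continuation = e^(−0.1)·[0.5103·0.0000 + 0.4897·11.7965] = 5.2266; exercise value = 0.0000 ≤ continuation, so V_0 = 5.2266

$5.23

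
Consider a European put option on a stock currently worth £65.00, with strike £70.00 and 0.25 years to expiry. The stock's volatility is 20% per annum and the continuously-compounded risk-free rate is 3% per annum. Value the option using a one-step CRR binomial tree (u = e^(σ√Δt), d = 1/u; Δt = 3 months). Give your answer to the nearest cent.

CRR parameters: u = e^(σ√Δt) = e^(0.2·√0.25) = 1.1052, d = 1/u = 0.9048
Per-period rate: rΔt = 0.03·0.25 = 0.0075, so R = e^0.0075 = 1.0075
Risk-neutral probability p = (e^0.0075 − 0.9048)/(1.1052 − 0.9048) = 0.1027/0.2003 = 0.5126
Terminal stock prices: S_u = 71.84, S_d = 58.81
Terminal payoffs (K − S): max(-1.836, 0) = 0, max(11.19, 0) = 11.19
Node 0 (S = 65): V_0 = e^(−0.0075)·[0.5126·0.0000 + 0.4874·11.1856] = 5.4111

£5.41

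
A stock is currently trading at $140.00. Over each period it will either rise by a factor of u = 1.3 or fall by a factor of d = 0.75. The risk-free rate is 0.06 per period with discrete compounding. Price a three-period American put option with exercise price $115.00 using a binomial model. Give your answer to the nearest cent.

$8.42

Risk-neutral probability p = (1 + 0.06 − 0.75)/(1.3 − 0.75) = 0.3100/0.5500 = 0.5636
Terminal stock prices: S_uuu = 307.6, S_uud = 177.5, S_udd = 102.4, S_ddd = 59.06
Terminal payoffs (K − S): max(-192.6, 0) = 0, max(-62.45, 0) = 0, max(12.62, 0) = 12.62, max(55.94, 0) = 55.94
Node uu (S = 236.6): continuation = 1/1.06·[0.5636·0.0000 + 0.4364·0.0000] = 0.0000; exercise value = 0.0000 ≤ continuation, so V_uu = 0.0000
Node ud (S = 136.5): continuation = 1/1.06·[0.5636·0.0000 + 0.4364·12.6250] = 5.1973; exercise value = 0.0000 ≤ continuation, so V_ud = 5.1973
Node dd (S = 78.75): continuation = 1/1.06·[0.5636·12.6250 + 0.4364·55.9375] = 29.7406; exercise value = 36.2500 > continuation, so V_dd = 36.2500 (exercise)
Node u (S = 182): continuation = 1/1.06·[0.5636·0.0000 + 0.4364·5.1973] = 2.1395; exercise value = 0.0000 ≤ continuation, so V_u = 2.1395
Node d (S = 105): continuation = 1/1.06·[0.5636·5.1973 + 0.4364·36.2500] = 17.6864; exercise value = 10.0000 ≤ continuation, so V_d = 17.6864
Node 0 (S = 140): continuation = 1/1.06·[0.5636·2.1395 + 0.4364·17.6864] = 8.4185; exercise value = 0.0000 ≤ continuation, so V_0 = 8.4185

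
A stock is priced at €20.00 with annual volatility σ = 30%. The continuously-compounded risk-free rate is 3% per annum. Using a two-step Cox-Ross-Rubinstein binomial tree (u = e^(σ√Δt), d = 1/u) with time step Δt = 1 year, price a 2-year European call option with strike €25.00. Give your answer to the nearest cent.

€2.44

CRR parameters: u = e^(σ√Δt) = e^(0.3·√1) = 1.3499, d = 1/u = 0.7408
Per-period rate: rΔt = 0.03·1 = 0.03, so R = e^0.03 = 1.0305
Risk-neutral probability p = (e^0.03 − 0.7408)/(1.3499 − 0.7408) = 0.2896/0.6090 = 0.4756
Terminal stock prices: S_uu = 36.44, S_ud = 20, S_dd = 10.98
Terminal payoffs (S − K): max(11.44, 0) = 11.44, max(-5, 0) = 0, max(-14.02, 0) = 0
Node u (S = 27): V_u = e^(−0.03)·[0.4756·11.4424 + 0.5244·0.0000] = 5.2807
Node d (S = 14.82): V_d = e^(−0.03)·[0.4756·0.0000 + 0.5244·0.0000] = 0.0000
Node 0 (S = 20): V_0 = e^(−0.03)·[0.4756·5.2807 + 0.5244·0.0000] = 2.4371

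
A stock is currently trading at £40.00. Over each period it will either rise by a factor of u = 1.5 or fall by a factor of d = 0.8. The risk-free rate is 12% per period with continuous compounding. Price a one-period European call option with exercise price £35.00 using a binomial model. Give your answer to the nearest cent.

£10.37

Risk-neutral probability p = (e^0.12 − 0.8)/(1.5 − 0.8) = 0.3275/0.7000 = 0.4679
Terminal stock prices: S_u = 60, S_d = 32
Terminal payoffs (S − K): max(25, 0) = 25, max(-3, 0) = 0
Node 0 (S = 40): V_0 = e^(−0.12)·[0.4679·25.0000 + 0.5321·0.0000] = 10.3737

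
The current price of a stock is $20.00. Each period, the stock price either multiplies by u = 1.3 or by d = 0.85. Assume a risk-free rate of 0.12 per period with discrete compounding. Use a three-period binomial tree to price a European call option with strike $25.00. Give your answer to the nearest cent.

Risk-neutral probability p = (1 + 0.12 − 0.85)/(1.3 − 0.85) = 0.2700/0.4500 = 0.6000
Terminal stock prices: S_uuu = 43.94, S_uud = 28.73, S_udd = 18.78, S_ddd = 12.28
Terminal payoffs (S − K): max(18.94, 0) = 18.94, max(3.73, 0) = 3.73, max(-6.215, 0) = 0, max(-12.72, 0) = 0
Node uu (S = 33.8): V_uu = 1/1.12·[0.6000·18.9400 + 0.4000·3.7300] = 11.4786
Node ud (S = 22.1): V_ud = 1/1.12·[0.6000·3.7300 + 0.4000·0.0000] = 1.9982
Node dd (S = 14.45): V_dd = 1/1.12·[0.6000·0.0000 + 0.4000·0.0000] = 0.0000
Node u (S = 26): V_u = 1/1.12·[0.6000·11.4786 + 0.4000·1.9982] = 6.8629
Node d (S = 17): V_d = 1/1.12·[0.6000·1.9982 + 0.4000·0.0000] = 1.0705
Node 0 (S = 20): V_0 = 1/1.12·[0.6000·6.8629 + 0.4000·1.0705] = 4.0589

$4.06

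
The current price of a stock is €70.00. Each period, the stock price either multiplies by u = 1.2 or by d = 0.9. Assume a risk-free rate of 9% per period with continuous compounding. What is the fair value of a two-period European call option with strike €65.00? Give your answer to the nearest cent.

€16.57

Risk-neutral probability p = (e^0.09 − 0.9)/(1.2 − 0.9) = 0.1942/0.3000 = 0.6472
Terminal stock prices: S_uu = 100.8, S_ud = 75.6, S_dd = 56.7
Terminal payoffs (S − K): max(35.8, 0) = 35.8, max(10.6, 0) = 10.6, max(-8.3, 0) = 0
Node u (S = 84): V_u = e^(−0.09)·[0.6472·35.8000 + 0.3528·10.6000] = 24.5945
Node d (S = 63): V_d = e^(−0.09)·[0.6472·10.6000 + 0.3528·0.0000] = 6.2703
Node 0 (S = 70): V_0 = e^(−0.09)·[0.6472·24.5945 + 0.3528·6.2703] = 16.5701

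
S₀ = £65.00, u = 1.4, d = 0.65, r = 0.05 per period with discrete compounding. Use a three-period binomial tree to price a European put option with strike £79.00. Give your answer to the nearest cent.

£17.57

Risk-neutral probability p = (1 + 0.05 − 0.65)/(1.4 − 0.65) = 0.4000/0.7500 = 0.5333
Terminal stock prices: S_uuu = 178.4, S_uud = 82.81, S_udd = 38.45, S_ddd = 17.85
Terminal payoffs (K − S): max(-99.36, 0) = 0, max(-3.81, 0) = 0, max(40.55, 0) = 40.55, max(61.15, 0) = 61.15
Node uu (S = 127.4): V_uu = 1/1.05·[0.5333·0.0000 + 0.4667·0.0000] = 0.0000
Node ud (S = 59.15): V_ud = 1/1.05·[0.5333·0.0000 + 0.4667·40.5525] = 18.0233
Node dd (S = 27.46): V_dd = 1/1.05·[0.5333·40.5525 + 0.4667·61.1494] = 47.7756
Node u (S = 91): V_u = 1/1.05·[0.5333·0.0000 + 0.4667·18.0233] = 8.0104
Node d (S = 42.25): V_d = 1/1.05·[0.5333·18.0233 + 0.4667·47.7756] = 30.3883
Node 0 (S = 65): V_0 = 1/1.05·[0.5333·8.0104 + 0.4667·30.3883] = 17.5747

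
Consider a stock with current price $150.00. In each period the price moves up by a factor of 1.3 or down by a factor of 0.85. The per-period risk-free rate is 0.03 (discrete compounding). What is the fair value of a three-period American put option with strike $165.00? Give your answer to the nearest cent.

Risk-neutral probability p = (1 + 0.03 − 0.85)/(1.3 − 0.85) = 0.1800/0.4500 = 0.4000
Terminal stock prices: S_uuu = 329.6, S_uud = 215.5, S_udd = 140.9, S_ddd = 92.12
Terminal payoffs (K − S): max(-164.6, 0) = 0, max(-50.48, 0) = 0, max(24.11, 0) = 24.11, max(72.88, 0) = 72.88
Node uu (S = 253.5): continuation = 1/1.03·[0.4000·0.0000 + 0.6000·0.0000] = 0.0000; exercise value = 0.0000 ≤ continuation, so V_uu = 0.0000
Node ud (S = 165.8): continuation = 1/1.03·[0.4000·0.0000 + 0.6000·24.1125] = 14.0461; exercise value = 0.0000 ≤ continuation, so V_ud = 14.0461
Node dd (S = 108.4): continuation = 1/1.03·[0.4000·24.1125 + 0.6000·72.8813] = 51.8192; exercise value = 56.6250 > continuation, so V_dd = 56.6250 (exercise)
Node u (S = 195): continuation = 1/1.03·[0.4000·0.0000 + 0.6000·14.0461] = 8.1822; exercise value = 0.0000 ≤ continuation, so V_u = 8.1822
Node d (S = 127.5): continuation = 1/1.03·[0.4000·14.0461 + 0.6000·56.6250] = 38.4402; exercise value = 37.5000 ≤ continuation, so V_d = 38.4402
Node 0 (S = 150): continuation = 1/1.03·[0.4000·8.1822 + 0.6000·38.4402] = 25.5699; exercise value = 15.0000 ≤ continuation, so V_0 = 25.5699

$25.57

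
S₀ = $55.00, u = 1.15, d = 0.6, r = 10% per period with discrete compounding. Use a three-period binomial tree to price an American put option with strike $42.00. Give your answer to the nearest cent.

$1.02

Risk-neutral probability p = (1 + 0.1 − 0.6)/(1.15 − 0.6) = 0.5000/0.5500 = 0.9091
Terminal stock prices: S_uuu = 83.65, S_uud = 43.64, S_udd = 22.77, S_ddd = 11.88
Terminal payoffs (K − S): max(-41.65, 0) = 0, max(-1.642, 0) = 0, max(19.23, 0) = 19.23, max(30.12, 0) = 30.12
Node uu (S = 72.74): continuation = 1/1.1·[0.9091·0.0000 + 0.0909·0.0000] = 0.0000; exercise value = 0.0000 ≤ continuation, so V_uu = 0.0000
Node ud (S = 37.95): continuation = 1/1.1·[0.9091·0.0000 + 0.0909·19.2300] = 1.5893; exercise value = 4.0500 > continuation, so V_ud = 4.0500 (exercise)
Node dd (S = 19.8): continuation = 1/1.1·[0.9091·19.2300 + 0.0909·30.1200] = 18.3818; exercise value = 22.2000 > continuation, so V_dd = 22.2000 (exercise)
Node u (S = 63.25): continuation = 1/1.1·[0.9091·0.0000 + 0.0909·4.0500] = 0.3347; exercise value = 0.0000 ≤ continuation, so V_u = 0.3347
Node d (S = 33): continuation = 1/1.1·[0.9091·4.0500 + 0.0909·22.2000] = 5.1818; exercise value = 9.0000 > continuation, so V_d = 9.0000 (exercise)
Node 0 (S = 55): continuation = 1/1.1·[0.9091·0.3347 + 0.0909·9.0000] = 1.0204; exercise value = 0.0000 ≤ continuation, so V_0 = 1.0204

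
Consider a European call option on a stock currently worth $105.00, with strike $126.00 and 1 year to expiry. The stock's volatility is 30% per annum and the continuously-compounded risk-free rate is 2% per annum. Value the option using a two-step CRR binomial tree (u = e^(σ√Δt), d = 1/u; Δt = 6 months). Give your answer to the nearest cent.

$7.49

CRR parameters: u = e^(σ√Δt) = e^(0.3·√0.5) = 1.2363, d = 1/u = 0.8089
Per-period rate: rΔt = 0.02·0.5 = 0.01, so R = e^0.01 = 1.0101
Risk-neutral probability p = (e^0.01 − 0.8089)/(1.2363 − 0.8089) = 0.2012/0.4275 = 0.4707
Terminal stock prices: S_uu = 160.5, S_ud = 105, S_dd = 68.7
Terminal payoffs (S − K): max(34.49, 0) = 34.49, max(-21, 0) = 0, max(-57.3, 0) = 0
Node u (S = 129.8): V_u = e^(−0.01)·[0.4707·34.4888 + 0.5293·0.0000] = 16.0716
Node d (S = 84.93): V_d = e^(−0.01)·[0.4707·0.0000 + 0.5293·0.0000] = 0.0000
Node 0 (S = 105): V_0 = e^(−0.01)·[0.4707·16.0716 + 0.5293·0.0000] = 7.4892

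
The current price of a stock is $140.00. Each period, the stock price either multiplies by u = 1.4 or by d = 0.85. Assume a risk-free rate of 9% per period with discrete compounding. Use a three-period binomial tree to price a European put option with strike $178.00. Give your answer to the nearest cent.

$24.41

Risk-neutral probability p = (1 + 0.09 − 0.85)/(1.4 − 0.85) = 0.2400/0.5500 = 0.4364
Terminal stock prices: S_uuu = 384.2, S_uud = 233.2, S_udd = 141.6, S_ddd = 85.98
Terminal payoffs (K − S): max(-206.2, 0) = 0, max(-55.24, 0) = 0, max(36.39, 0) = 36.39, max(92.02, 0) = 92.02
Node uu (S = 274.4): V_uu = 1/1.09·[0.4364·0.0000 + 0.5636·0.0000] = 0.0000
Node ud (S = 166.6): V_ud = 1/1.09·[0.4364·0.0000 + 0.5636·36.3900] = 18.8172
Node dd (S = 101.1): V_dd = 1/1.09·[0.4364·36.3900 + 0.5636·92.0225] = 62.1528
Node u (S = 196): V_u = 1/1.09·[0.4364·0.0000 + 0.5636·18.8172] = 9.7303
Node d (S = 119): V_d = 1/1.09·[0.4364·18.8172 + 0.5636·62.1528] = 39.6722
Node 0 (S = 140): V_0 = 1/1.09·[0.4364·9.7303 + 0.5636·39.6722] = 24.4098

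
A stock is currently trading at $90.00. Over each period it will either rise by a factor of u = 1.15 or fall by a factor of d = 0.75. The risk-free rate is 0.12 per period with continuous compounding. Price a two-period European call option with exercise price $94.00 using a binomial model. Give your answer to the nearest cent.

Risk-neutral probability p = (e^0.12 − 0.75)/(1.15 − 0.75) = 0.3775/0.4000 = 0.9437
Terminal stock prices: S_uu = 119, S_ud = 77.62, S_dd = 50.62
Terminal payoffs (S − K): max(25.02, 0) = 25.02, max(-16.38, 0) = 0, max(-43.38, 0) = 0
Node u (S = 103.5): V_u = e^(−0.12)·[0.9437·25.0250 + 0.0563·0.0000] = 20.9465
Node d (S = 67.5): V_d = e^(−0.12)·[0.9437·0.0000 + 0.0563·0.0000] = 0.0000
Node 0 (S = 90): V_0 = e^(−0.12)·[0.9437·20.9465 + 0.0563·0.0000] = 17.5328

$17.53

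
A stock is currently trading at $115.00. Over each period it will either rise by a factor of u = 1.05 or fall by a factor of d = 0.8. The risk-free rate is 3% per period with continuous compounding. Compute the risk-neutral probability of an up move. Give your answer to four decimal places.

p = 0.9218

Risk-neutral probability p = (e^0.03 − 0.8)/(1.05 − 0.8) = 0.2305/0.2500 = 0.9218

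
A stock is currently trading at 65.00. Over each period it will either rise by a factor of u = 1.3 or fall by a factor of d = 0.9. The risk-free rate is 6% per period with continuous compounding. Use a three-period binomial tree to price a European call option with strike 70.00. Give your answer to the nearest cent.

Risk-neutral probability p = (e^0.06 − 0.9)/(1.3 − 0.9) = 0.1618/0.4000 = 0.4046
Terminal stock prices: S_uuu = 142.8, S_uud = 98.87, S_udd = 68.45, S_ddd = 47.39
Terminal payoffs (S − K): max(72.81, 0) = 72.81, max(28.87, 0) = 28.87, max(-1.555, 0) = 0, max(-22.61, 0) = 0
Node uu (S = 109.9): V_uu = e^(−0.06)·[0.4046·72.8050 + 0.5954·28.8650] = 43.9265
Node ud (S = 76.05): V_ud = e^(−0.06)·[0.4046·28.8650 + 0.5954·0.0000] = 10.9984
Node dd (S = 52.65): V_dd = e^(−0.06)·[0.4046·0.0000 + 0.5954·0.0000] = 0.0000
Node u (S = 84.5): V_u = e^(−0.06)·[0.4046·43.9265 + 0.5954·10.9984] = 22.9045
Node d (S = 58.5): V_d = e^(−0.06)·[0.4046·10.9984 + 0.5954·0.0000] = 4.1907
Node 0 (S = 65): V_0 = e^(−0.06)·[0.4046·22.9045 + 0.5954·4.1907] = 11.0772

11.08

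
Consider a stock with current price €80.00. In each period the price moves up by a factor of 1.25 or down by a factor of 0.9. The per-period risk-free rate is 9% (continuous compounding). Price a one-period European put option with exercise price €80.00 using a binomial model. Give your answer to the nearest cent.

€3.26

Risk-neutral probability p = (e^0.09 − 0.9)/(1.25 − 0.9) = 0.1942/0.3500 = 0.5548
Terminal stock prices: S_u = 100, S_d = 72
Terminal payoffs (K − S): max(-20, 0) = 0, max(8, 0) = 8
Node 0 (S = 80): V_0 = e^(−0.09)·[0.5548·0.0000 + 0.4452·8.0000] = 3.2552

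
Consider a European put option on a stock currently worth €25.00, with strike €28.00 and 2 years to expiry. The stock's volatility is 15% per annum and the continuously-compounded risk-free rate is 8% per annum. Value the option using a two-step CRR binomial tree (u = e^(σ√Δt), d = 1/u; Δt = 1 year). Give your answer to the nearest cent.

€1.54

CRR parameters: u = e^(σ√Δt) = e^(0.15·√1) = 1.1618, d = 1/u = 0.8607
Per-period rate: rΔt = 0.08·1 = 0.08, so R = e^0.08 = 1.0833
Risk-neutral probability p = (e^0.08 − 0.8607)/(1.1618 − 0.8607) = 0.2226/0.3011 = 0.7392
Terminal stock prices: S_uu = 33.75, S_ud = 25, S_dd = 18.52
Terminal payoffs (K − S): max(-5.746, 0) = 0, max(3, 0) = 3, max(9.48, 0) = 9.48
Node u (S = 29.05): V_u = e^(−0.08)·[0.7392·0.0000 + 0.2608·3.0000] = 0.7224
Node d (S = 21.52): V_d = e^(−0.08)·[0.7392·3.0000 + 0.2608·9.4795] = 4.3296
Node 0 (S = 25): V_0 = e^(−0.08)·[0.7392·0.7224 + 0.2608·4.3296] = 1.5354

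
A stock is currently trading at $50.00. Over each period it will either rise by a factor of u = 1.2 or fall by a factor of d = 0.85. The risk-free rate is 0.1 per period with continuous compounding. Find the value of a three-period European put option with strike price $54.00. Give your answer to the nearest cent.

$1.61

Risk-neutral probability p = (e^0.1 − 0.85)/(1.2 − 0.85) = 0.2552/0.3500 = 0.7291
Terminal stock prices: S_uuu = 86.4, S_uud = 61.2, S_udd = 43.35, S_ddd = 30.71
Terminal payoffs (K − S): max(-32.4, 0) = 0, max(-7.2, 0) = 0, max(10.65, 0) = 10.65, max(23.29, 0) = 23.29
Node uu (S = 72): V_uu = e^(−0.1)·[0.7291·0.0000 + 0.2709·0.0000] = 0.0000
Node ud (S = 51): V_ud = e^(−0.1)·[0.7291·0.0000 + 0.2709·10.6500] = 2.6109
Node dd (S = 36.12): V_dd = e^(−0.1)·[0.7291·10.6500 + 0.2709·23.2938] = 12.7362
Node u (S = 60): V_u = e^(−0.1)·[0.7291·0.0000 + 0.2709·2.6109] = 0.6401
Node d (S = 42.5): V_d = e^(−0.1)·[0.7291·2.6109 + 0.2709·12.7362] = 4.8447
Node 0 (S = 50): V_0 = e^(−0.1)·[0.7291·0.6401 + 0.2709·4.8447] = 1.6100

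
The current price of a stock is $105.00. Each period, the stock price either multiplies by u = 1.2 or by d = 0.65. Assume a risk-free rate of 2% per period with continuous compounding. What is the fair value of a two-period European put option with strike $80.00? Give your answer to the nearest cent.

Risk-neutral probability p = (e^0.02 − 0.65)/(1.2 − 0.65) = 0.3702/0.5500 = 0.6731
Terminal stock prices: S_uu = 151.2, S_ud = 81.9, S_dd = 44.36
Terminal payoffs (K − S): max(-71.2, 0) = 0, max(-1.9, 0) = 0, max(35.64, 0) = 35.64
Node u (S = 126): V_u = e^(−0.02)·[0.6731·0.0000 + 0.3269·0.0000] = 0.0000
Node d (S = 68.25): V_d = e^(−0.02)·[0.6731·0.0000 + 0.3269·35.6375] = 11.4194
Node 0 (S = 105): V_0 = e^(−0.02)·[0.6731·0.0000 + 0.3269·11.4194] = 3.6592

$3.66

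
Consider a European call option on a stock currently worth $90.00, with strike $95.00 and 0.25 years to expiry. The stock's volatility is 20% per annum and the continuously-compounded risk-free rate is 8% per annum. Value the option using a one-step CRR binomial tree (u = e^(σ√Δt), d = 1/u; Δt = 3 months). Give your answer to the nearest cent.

$2.52

CRR parameters: u = e^(σ√Δt) = e^(0.2·√0.25) = 1.1052, d = 1/u = 0.9048
Per-period rate: rΔt = 0.08·0.25 = 0.02, so R = e^0.02 = 1.0202
Risk-neutral probability p = (e^0.02 − 0.9048)/(1.1052 − 0.9048) = 0.1154/0.2003 = 0.5759
Terminal stock prices: S_u = 99.47, S_d = 81.44
Terminal payoffs (S − K): max(4.465, 0) = 4.465, max(-13.56, 0) = 0
Node 0 (S = 90): V_0 = e^(−0.02)·[0.5759·4.4654 + 0.4241·0.0000] = 2.5205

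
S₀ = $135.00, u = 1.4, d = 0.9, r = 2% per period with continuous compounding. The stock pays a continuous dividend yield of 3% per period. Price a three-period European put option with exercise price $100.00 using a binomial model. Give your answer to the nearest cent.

Per-period risk-free factor R = e^0.02 = 1.0202; dividend-adjusted growth = e^(0.02−0.03) = 0.9900.
Risk-neutral probability p = (0.9900 − 0.9)/(1.4 − 0.9) = 0.0900/0.5000 = 0.1801
Terminal stock prices: S_uuu = 370.4, S_uud = 238.1, S_udd = 153.1, S_ddd = 98.42
Terminal payoffs (K − S): max(-270.4, 0) = 0, max(-138.1, 0) = 0, max(-53.09, 0) = 0, max(1.585, 0) = 1.585
Node uu (S = 264.6): V_uu = e^(−0.02)·[0.1801·0.0000 + 0.8199·0.0000] = 0.0000
Node ud (S = 170.1): V_ud = e^(−0.02)·[0.1801·0.0000 + 0.8199·0.0000] = 0.0000
Node dd (S = 109.4): V_dd = e^(−0.02)·[0.1801·0.0000 + 0.8199·1.5850] = 1.2738
Node u (S = 189): V_u = e^(−0.02)·[0.1801·0.0000 + 0.8199·0.0000] = 0.0000
Node d (S = 121.5): V_d = e^(−0.02)·[0.1801·0.0000 + 0.8199·1.2738] = 1.0237
Node 0 (S = 135): V_0 = e^(−0.02)·[0.1801·0.0000 + 0.8199·1.0237] = 0.8227

$0.82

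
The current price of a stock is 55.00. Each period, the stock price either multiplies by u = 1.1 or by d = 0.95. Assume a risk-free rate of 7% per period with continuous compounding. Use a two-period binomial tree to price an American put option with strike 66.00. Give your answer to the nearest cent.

11.00

Risk-neutral probability p = (e^0.07 − 0.95)/(1.1 − 0.95) = 0.1225/0.1500 = 0.8167
Terminal stock prices: S_uu = 66.55, S_ud = 57.48, S_dd = 49.64
Terminal payoffs (K − S): max(-0.55, 0) = 0, max(8.525, 0) = 8.525, max(16.36, 0) = 16.36
Node u (S = 60.5): continuation = e^(−0.07)·[0.8167·0.0000 + 0.1833·8.5250] = 1.4568; exercise value = 5.5000 > continuation, so V_u = 5.5000 (exercise)
Node d (S = 52.25): continuation = e^(−0.07)·[0.8167·8.5250 + 0.1833·16.3625] = 9.2880; exercise value = 13.7500 > continuation, so V_d = 13.7500 (exercise)
Node 0 (S = 55): continuation = e^(−0.07)·[0.8167·5.5000 + 0.1833·13.7500] = 6.5380; exercise value = 11.0000 > continuation, so V_0 = 11.0000 (exercise)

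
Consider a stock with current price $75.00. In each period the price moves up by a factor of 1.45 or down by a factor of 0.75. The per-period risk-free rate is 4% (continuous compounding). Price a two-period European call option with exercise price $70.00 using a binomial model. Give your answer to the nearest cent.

$19.15

Risk-neutral probability p = (e^0.04 − 0.75)/(1.45 − 0.75) = 0.2908/0.7000 = 0.4154
Terminal stock prices: S_uu = 157.7, S_ud = 81.56, S_dd = 42.19
Terminal payoffs (S − K): max(87.69, 0) = 87.69, max(11.56, 0) = 11.56, max(-27.81, 0) = 0
Node u (S = 108.8): V_u = e^(−0.04)·[0.4154·87.6875 + 0.5846·11.5625] = 41.4947
Node d (S = 56.25): V_d = e^(−0.04)·[0.4154·11.5625 + 0.5846·0.0000] = 4.6152
Node 0 (S = 75): V_0 = e^(−0.04)·[0.4154·41.4947 + 0.5846·4.6152] = 19.1549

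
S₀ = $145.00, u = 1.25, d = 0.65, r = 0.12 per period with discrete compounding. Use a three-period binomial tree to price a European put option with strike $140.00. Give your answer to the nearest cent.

$5.71

Risk-neutral probability p = (1 + 0.12 − 0.65)/(1.25 − 0.65) = 0.4700/0.6000 = 0.7833
Terminal stock prices: S_uuu = 283.2, S_uud = 147.3, S_udd = 76.58, S_ddd = 39.82
Terminal payoffs (K − S): max(-143.2, 0) = 0, max(-7.266, 0) = 0, max(63.42, 0) = 63.42, max(100.2, 0) = 100.2
Node uu (S = 226.6): V_uu = 1/1.12·[0.7833·0.0000 + 0.2167·0.0000] = 0.0000
Node ud (S = 117.8): V_ud = 1/1.12·[0.7833·0.0000 + 0.2167·63.4219] = 12.2691
Node dd (S = 61.26): V_dd = 1/1.12·[0.7833·63.4219 + 0.2167·100.1794] = 63.7375
Node u (S = 181.2): V_u = 1/1.12·[0.7833·0.0000 + 0.2167·12.2691] = 2.3735
Node d (S = 94.25): V_d = 1/1.12·[0.7833·12.2691 + 0.2167·63.7375] = 20.9112
Node 0 (S = 145): V_0 = 1/1.12·[0.7833·2.3735 + 0.2167·20.9112] = 5.7054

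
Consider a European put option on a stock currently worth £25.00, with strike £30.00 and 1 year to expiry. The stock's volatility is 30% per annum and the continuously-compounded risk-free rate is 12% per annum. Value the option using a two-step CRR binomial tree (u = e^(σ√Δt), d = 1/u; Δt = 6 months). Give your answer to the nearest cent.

£4.16

CRR parameters: u = e^(σ√Δt) = e^(0.3·√0.5) = 1.2363, d = 1/u = 0.8089
Per-period rate: rΔt = 0.12·0.5 = 0.06, so R = e^0.06 = 1.0618
Risk-neutral probability p = (e^0.06 − 0.8089)/(1.2363 − 0.8089) = 0.2530/0.4275 = 0.5918
Terminal stock prices: S_uu = 38.21, S_ud = 25, S_dd = 16.36
Terminal payoffs (K − S): max(-8.212, 0) = 0, max(5, 0) = 5, max(13.64, 0) = 13.64
Node u (S = 30.91): V_u = e^(−0.06)·[0.5918·0.0000 + 0.4082·5.0000] = 1.9220
Node d (S = 20.22): V_d = e^(−0.06)·[0.5918·5.0000 + 0.4082·13.6437] = 8.0315
Node 0 (S = 25): V_0 = e^(−0.06)·[0.5918·1.9220 + 0.4082·8.0315] = 4.1586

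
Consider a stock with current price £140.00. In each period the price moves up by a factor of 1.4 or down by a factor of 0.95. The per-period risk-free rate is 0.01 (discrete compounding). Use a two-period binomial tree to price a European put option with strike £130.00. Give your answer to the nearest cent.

£2.69

Risk-neutral probability p = (1 + 0.01 − 0.95)/(1.4 − 0.95) = 0.0600/0.4500 = 0.1333
Terminal stock prices: S_uu = 274.4, S_ud = 186.2, S_dd = 126.3
Terminal payoffs (K − S): max(-144.4, 0) = 0, max(-56.2, 0) = 0, max(3.65, 0) = 3.65
Node u (S = 196): V_u = 1/1.01·[0.1333·0.0000 + 0.8667·0.0000] = 0.0000
Node d (S = 133): V_d = 1/1.01·[0.1333·0.0000 + 0.8667·3.6500] = 3.1320
Node 0 (S = 140): V_0 = 1/1.01·[0.1333·0.0000 + 0.8667·3.1320] = 2.6875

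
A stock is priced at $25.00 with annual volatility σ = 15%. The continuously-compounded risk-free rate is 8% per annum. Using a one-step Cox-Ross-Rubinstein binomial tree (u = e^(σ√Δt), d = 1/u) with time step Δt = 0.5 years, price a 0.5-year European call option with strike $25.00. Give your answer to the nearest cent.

$1.79

CRR parameters: u = e^(σ√Δt) = e^(0.15·√0.5) = 1.1119, d = 1/u = 0.8994
Per-period rate: rΔt = 0.08·0.5 = 0.04, so R = e^0.04 = 1.0408
Risk-neutral probability p = (e^0.04 − 0.8994)/(1.1119 − 0.8994) = 0.1414/0.2125 = 0.6655
Terminal stock prices: S_u = 27.8, S_d = 22.48
Terminal payoffs (S − K): max(2.797, 0) = 2.797, max(-2.516, 0) = 0
Node 0 (S = 25): V_0 = e^(−0.04)·[0.6655·2.7974 + 0.3345·0.0000] = 1.7887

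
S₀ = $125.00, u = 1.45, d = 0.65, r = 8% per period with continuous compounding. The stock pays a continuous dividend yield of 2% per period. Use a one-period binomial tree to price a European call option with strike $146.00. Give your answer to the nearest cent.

$16.75

Per-period risk-free factor R = e^0.08 = 1.0833; dividend-adjusted growth = e^(0.08−0.02) = 1.0618.
Risk-neutral probability p = (1.0618 − 0.65)/(1.45 − 0.65) = 0.4118/0.8000 = 0.5148
Terminal stock prices: S_u = 181.2, S_d = 81.25
Terminal payoffs (S − K): max(35.25, 0) = 35.25, max(-64.75, 0) = 0
Node 0 (S = 125): V_0 = e^(−0.08)·[0.5148·35.2500 + 0.4852·0.0000] = 16.7514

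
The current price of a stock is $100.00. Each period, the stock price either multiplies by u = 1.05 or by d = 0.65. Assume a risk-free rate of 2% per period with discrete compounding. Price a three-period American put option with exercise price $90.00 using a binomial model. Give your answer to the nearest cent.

Risk-neutral probability p = (1 + 0.02 − 0.65)/(1.05 − 0.65) = 0.3700/0.4000 = 0.9250
Terminal stock prices: S_uuu = 115.8, S_uud = 71.66, S_udd = 44.36, S_ddd = 27.46
Terminal payoffs (K − S): max(-25.76, 0) = 0, max(18.34, 0) = 18.34, max(45.64, 0) = 45.64, max(62.54, 0) = 62.54
Node uu (S = 110.2): continuation = 1/1.02·[0.9250·0.0000 + 0.0750·18.3375] = 1.3483; exercise value = 0.0000 ≤ continuation, so V_uu = 1.3483
Node ud (S = 68.25): continuation = 1/1.02·[0.9250·18.3375 + 0.0750·45.6375] = 19.9853; exercise value = 21.7500 > continuation, so V_ud = 21.7500 (exercise)
Node dd (S = 42.25): continuation = 1/1.02·[0.9250·45.6375 + 0.0750·62.5375] = 45.9853; exercise value = 47.7500 > continuation, so V_dd = 47.7500 (exercise)
Node u (S = 105): continuation = 1/1.02·[0.9250·1.3483 + 0.0750·21.7500] = 2.8220; exercise value = 0.0000 ≤ continuation, so V_u = 2.8220
Node d (S = 65): continuation = 1/1.02·[0.9250·21.7500 + 0.0750·47.7500] = 23.2353; exercise value = 25.0000 > continuation, so V_d = 25.0000 (exercise)
Node 0 (S = 100): continuation = 1/1.02·[0.9250·2.8220 + 0.0750·25.0000] = 4.3974; exercise value = 0.0000 ≤ continuation, so V_0 = 4.3974

$4.40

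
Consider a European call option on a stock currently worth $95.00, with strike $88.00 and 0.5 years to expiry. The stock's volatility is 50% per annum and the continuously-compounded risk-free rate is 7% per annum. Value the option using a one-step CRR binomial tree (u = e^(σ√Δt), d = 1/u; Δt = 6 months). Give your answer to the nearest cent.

$21.09

CRR parameters: u = e^(σ√Δt) = e^(0.5·√0.5) = 1.4241, d = 1/u = 0.7022
Per-period rate: rΔt = 0.07·0.5 = 0.035, so R = e^0.035 = 1.0356
Risk-neutral probability p = (e^0.035 − 0.7022)/(1.4241 − 0.7022) = 0.3334/0.7219 = 0.4619
Terminal stock prices: S_u = 135.3, S_d = 66.71
Terminal payoffs (S − K): max(47.29, 0) = 47.29, max(-21.29, 0) = 0
Node 0 (S = 95): V_0 = e^(−0.035)·[0.4619·47.2913 + 0.5381·0.0000] = 21.0907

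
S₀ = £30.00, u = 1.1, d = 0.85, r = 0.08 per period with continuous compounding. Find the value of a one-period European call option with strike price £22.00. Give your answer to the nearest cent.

£9.69

Risk-neutral probability p = (e^0.08 − 0.85)/(1.1 − 0.85) = 0.2333/0.2500 = 0.9331
Terminal stock prices: S_u = 33, S_d = 25.5
Terminal payoffs (S − K): max(11, 0) = 11, max(3.5, 0) = 3.5
Node 0 (S = 30): V_0 = e^(−0.08)·[0.9331·11.0000 + 0.0669·3.5000] = 9.6914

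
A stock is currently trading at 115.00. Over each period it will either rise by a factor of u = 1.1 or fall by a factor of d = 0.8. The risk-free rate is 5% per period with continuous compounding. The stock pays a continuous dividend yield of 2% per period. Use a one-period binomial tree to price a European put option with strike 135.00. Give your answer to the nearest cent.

Per-period risk-free factor R = e^0.05 = 1.0513; dividend-adjusted growth = e^(0.05−0.02) = 1.0305.
Risk-neutral probability p = (1.0305 − 0.8)/(1.1 − 0.8) = 0.2305/0.3000 = 0.7682
Terminal stock prices: S_u = 126.5, S_d = 92
Terminal payoffs (K − S): max(8.5, 0) = 8.5, max(43, 0) = 43
Node 0 (S = 115): V_0 = e^(−0.05)·[0.7682·8.5000 + 0.2318·43.0000] = 15.6931

15.69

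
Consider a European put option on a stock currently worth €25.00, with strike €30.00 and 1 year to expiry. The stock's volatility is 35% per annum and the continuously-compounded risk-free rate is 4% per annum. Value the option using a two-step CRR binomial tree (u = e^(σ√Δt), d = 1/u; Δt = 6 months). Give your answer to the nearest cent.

CRR parameters: u = e^(σ√Δt) = e^(0.35·√0.5) = 1.2808, d = 1/u = 0.7808
Per-period rate: rΔt = 0.04·0.5 = 0.02, so R = e^0.02 = 1.0202
Risk-neutral probability p = (e^0.02 − 0.7808)/(1.2808 − 0.7808) = 0.2394/0.5000 = 0.4788
Terminal stock prices: S_uu = 41.01, S_ud = 25, S_dd = 15.24
Terminal payoffs (K − S): max(-11.01, 0) = 0, max(5, 0) = 5, max(14.76, 0) = 14.76
Node u (S = 32.02): V_u = e^(−0.02)·[0.4788·0.0000 + 0.5212·5.0000] = 2.5542
Node d (S = 19.52): V_d = e^(−0.02)·[0.4788·5.0000 + 0.5212·14.7603] = 9.8870
Node 0 (S = 25): V_0 = e^(−0.02)·[0.4788·2.5542 + 0.5212·9.8870] = 6.2495

€6.25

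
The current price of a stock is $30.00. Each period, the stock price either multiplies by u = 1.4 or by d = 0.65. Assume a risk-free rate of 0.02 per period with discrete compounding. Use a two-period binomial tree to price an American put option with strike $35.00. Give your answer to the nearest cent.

$9.55

Risk-neutral probability p = (1 + 0.02 − 0.65)/(1.4 − 0.65) = 0.3700/0.7500 = 0.4933
Terminal stock prices: S_uu = 58.8, S_ud = 27.3, S_dd = 12.68
Terminal payoffs (K − S): max(-23.8, 0) = 0, max(7.7, 0) = 7.7, max(22.32, 0) = 22.32
Node u (S = 42): continuation = 1/1.02·[0.4933·0.0000 + 0.5067·7.7000] = 3.8248; exercise value = 0.0000 ≤ continuation, so V_u = 3.8248
Node d (S = 19.5): continuation = 1/1.02·[0.4933·7.7000 + 0.5067·22.3250] = 14.8137; exercise value = 15.5000 > continuation, so V_d = 15.5000 (exercise)
Node 0 (S = 30): continuation = 1/1.02·[0.4933·3.8248 + 0.5067·15.5000] = 9.5493; exercise value = 5.0000 ≤ continuation, so V_0 = 9.5493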